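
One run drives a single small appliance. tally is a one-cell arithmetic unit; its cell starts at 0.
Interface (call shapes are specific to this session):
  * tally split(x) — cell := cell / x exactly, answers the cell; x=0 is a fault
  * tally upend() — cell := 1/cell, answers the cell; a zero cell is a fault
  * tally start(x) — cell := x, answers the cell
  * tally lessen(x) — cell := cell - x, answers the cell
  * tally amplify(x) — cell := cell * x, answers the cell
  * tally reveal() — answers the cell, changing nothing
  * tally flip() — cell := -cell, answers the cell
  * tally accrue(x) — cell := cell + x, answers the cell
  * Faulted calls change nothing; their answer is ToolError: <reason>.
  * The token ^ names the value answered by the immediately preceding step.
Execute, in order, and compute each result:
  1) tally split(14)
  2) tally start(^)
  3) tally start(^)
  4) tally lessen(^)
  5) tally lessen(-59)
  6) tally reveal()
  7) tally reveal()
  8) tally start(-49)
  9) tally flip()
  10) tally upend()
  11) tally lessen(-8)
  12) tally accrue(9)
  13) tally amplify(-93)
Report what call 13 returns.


Answer: -77562/49

Derivation:
·→ tally split(x='14')
·← 0
·→ tally start(x='^')
·← 0
·→ tally start(x='^')
·← 0
·→ tally lessen(x='^')
·← 0
·→ tally lessen(x='-59')
·← 59
·→ tally reveal()
·← 59
·→ tally reveal()
·← 59
·→ tally start(x='-49')
·← -49
·→ tally flip()
·← 49
·→ tally upend()
·← 1/49
·→ tally lessen(x='-8')
·← 393/49
·→ tally accrue(x='9')
·← 834/49
·→ tally amplify(x='-93')
·← -77562/49


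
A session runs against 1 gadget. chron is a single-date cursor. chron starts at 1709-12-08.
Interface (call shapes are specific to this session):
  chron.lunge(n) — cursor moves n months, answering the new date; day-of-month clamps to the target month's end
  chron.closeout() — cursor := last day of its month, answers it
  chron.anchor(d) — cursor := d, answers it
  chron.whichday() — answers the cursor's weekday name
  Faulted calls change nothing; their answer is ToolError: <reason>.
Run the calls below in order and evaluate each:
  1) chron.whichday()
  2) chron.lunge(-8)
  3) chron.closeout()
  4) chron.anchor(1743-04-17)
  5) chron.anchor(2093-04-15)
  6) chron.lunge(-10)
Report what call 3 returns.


Answer: 1709-04-30

Derivation:
Do: chron.whichday[]
See: Sunday
Do: chron.lunge[n→-8]
See: 1709-04-08
Do: chron.closeout[]
See: 1709-04-30
Do: chron.anchor[d→1743-04-17]
See: 1743-04-17
Do: chron.anchor[d→2093-04-15]
See: 2093-04-15
Do: chron.lunge[n→-10]
See: 2092-06-15


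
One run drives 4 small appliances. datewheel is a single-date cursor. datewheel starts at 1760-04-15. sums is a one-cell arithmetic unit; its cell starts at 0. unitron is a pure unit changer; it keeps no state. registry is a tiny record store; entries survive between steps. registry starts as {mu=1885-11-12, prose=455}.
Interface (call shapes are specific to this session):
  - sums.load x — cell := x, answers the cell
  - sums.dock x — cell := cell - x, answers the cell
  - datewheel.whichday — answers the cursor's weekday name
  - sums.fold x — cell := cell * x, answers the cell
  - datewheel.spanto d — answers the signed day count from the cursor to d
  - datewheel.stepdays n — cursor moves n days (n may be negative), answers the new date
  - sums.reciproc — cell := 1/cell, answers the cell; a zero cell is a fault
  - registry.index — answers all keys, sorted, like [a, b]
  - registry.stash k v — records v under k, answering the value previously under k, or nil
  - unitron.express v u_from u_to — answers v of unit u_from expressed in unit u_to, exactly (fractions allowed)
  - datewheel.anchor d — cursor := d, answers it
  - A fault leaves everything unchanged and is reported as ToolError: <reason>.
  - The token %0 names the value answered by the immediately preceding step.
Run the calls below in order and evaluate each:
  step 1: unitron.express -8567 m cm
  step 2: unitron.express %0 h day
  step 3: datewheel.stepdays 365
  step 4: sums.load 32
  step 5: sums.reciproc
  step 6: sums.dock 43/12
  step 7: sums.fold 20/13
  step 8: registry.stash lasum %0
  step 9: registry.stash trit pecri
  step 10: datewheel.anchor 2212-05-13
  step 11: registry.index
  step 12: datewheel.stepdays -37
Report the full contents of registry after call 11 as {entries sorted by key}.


Answer: {lasum=-1705/312, mu=1885-11-12, prose=455, trit=pecri}

Derivation:
> unitron.express -8567 m cm
:: -856700
> unitron.express %0 h day
:: -214175/6
> datewheel.stepdays 365
:: 1761-04-15
> sums.load 32
:: 32
> sums.reciproc
:: 1/32
> sums.dock 43/12
:: -341/96
> sums.fold 20/13
:: -1705/312
> registry.stash lasum %0
:: nil
> registry.stash trit pecri
:: nil
> datewheel.anchor 2212-05-13
:: 2212-05-13
> registry.index
:: [lasum, mu, prose, trit]
> datewheel.stepdays -37
:: 2212-04-06


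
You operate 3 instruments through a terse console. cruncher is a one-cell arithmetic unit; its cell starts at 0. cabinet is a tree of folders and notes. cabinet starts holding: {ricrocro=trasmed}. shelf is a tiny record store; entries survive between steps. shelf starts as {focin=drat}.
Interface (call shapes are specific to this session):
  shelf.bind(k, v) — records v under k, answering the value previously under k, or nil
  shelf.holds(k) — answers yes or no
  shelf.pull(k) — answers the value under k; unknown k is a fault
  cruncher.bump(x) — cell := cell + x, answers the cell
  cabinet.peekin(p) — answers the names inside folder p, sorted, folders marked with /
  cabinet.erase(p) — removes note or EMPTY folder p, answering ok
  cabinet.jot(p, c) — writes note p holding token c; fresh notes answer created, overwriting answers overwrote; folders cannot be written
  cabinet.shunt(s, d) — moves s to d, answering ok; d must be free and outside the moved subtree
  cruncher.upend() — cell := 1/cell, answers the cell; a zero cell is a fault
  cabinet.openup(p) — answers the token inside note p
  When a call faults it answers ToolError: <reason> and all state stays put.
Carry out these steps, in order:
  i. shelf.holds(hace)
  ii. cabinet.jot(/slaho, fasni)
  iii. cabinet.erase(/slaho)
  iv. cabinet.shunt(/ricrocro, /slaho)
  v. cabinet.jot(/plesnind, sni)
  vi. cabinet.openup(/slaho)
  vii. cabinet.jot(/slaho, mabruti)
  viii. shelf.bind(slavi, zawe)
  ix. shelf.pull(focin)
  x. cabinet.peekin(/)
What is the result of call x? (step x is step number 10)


·→ shelf.holds(k: hace)
·← no
·→ cabinet.jot(p: /slaho, c: fasni)
·← created
·→ cabinet.erase(p: /slaho)
·← ok
·→ cabinet.shunt(s: /ricrocro, d: /slaho)
·← ok
·→ cabinet.jot(p: /plesnind, c: sni)
·← created
·→ cabinet.openup(p: /slaho)
·← trasmed
·→ cabinet.jot(p: /slaho, c: mabruti)
·← overwrote
·→ shelf.bind(k: slavi, v: zawe)
·← nil
·→ shelf.pull(k: focin)
·← drat
·→ cabinet.peekin(p: /)
·← [plesnind, slaho]

Answer: [plesnind, slaho]


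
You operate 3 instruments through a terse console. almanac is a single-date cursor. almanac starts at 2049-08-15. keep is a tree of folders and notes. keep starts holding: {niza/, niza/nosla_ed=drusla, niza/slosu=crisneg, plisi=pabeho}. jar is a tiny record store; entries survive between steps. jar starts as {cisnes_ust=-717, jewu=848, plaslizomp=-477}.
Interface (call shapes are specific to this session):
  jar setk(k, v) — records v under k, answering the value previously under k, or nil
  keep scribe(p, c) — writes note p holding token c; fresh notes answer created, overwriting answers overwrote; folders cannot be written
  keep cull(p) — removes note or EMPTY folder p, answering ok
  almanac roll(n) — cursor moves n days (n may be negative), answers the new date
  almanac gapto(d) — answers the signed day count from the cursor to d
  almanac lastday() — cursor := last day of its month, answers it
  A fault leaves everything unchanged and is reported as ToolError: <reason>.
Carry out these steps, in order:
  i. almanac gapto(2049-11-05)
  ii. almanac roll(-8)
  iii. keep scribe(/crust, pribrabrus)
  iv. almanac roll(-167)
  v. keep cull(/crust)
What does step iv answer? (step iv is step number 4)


Then almanac gapto using d='2049-11-05', — result: 82.
I try almanac roll using n='-8': 2049-08-07.
Then keep scribe using p='/crust', c='pribrabrus', → created.
I invoke almanac roll using n='-167', yielding 2049-02-21.
Invoking keep cull using p='/crust', giving ok.

Answer: 2049-02-21


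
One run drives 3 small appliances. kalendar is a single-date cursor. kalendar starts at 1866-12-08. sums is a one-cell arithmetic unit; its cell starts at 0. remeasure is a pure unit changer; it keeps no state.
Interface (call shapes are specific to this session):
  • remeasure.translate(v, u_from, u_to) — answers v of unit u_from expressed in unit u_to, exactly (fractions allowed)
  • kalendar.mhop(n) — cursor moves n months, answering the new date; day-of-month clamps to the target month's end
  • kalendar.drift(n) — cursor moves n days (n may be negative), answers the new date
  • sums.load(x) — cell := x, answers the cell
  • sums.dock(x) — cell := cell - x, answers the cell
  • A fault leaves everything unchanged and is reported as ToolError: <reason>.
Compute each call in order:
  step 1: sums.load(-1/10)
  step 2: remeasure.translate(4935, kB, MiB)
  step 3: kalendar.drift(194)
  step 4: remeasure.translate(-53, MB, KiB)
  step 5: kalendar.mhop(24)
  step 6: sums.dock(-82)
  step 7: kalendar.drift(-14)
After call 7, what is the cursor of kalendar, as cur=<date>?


Answer: cur=1869-06-06

Derivation:
# 1. load(x: -1/10) -> -1/10
# 2. translate(v: 4935, u_from: kB, u_to: MiB) -> 616875/131072
# 3. drift(n: 194) -> 1867-06-20
# 4. translate(v: -53, u_from: MB, u_to: KiB) -> -828125/16
# 5. mhop(n: 24) -> 1869-06-20
# 6. dock(x: -82) -> 819/10
# 7. drift(n: -14) -> 1869-06-06


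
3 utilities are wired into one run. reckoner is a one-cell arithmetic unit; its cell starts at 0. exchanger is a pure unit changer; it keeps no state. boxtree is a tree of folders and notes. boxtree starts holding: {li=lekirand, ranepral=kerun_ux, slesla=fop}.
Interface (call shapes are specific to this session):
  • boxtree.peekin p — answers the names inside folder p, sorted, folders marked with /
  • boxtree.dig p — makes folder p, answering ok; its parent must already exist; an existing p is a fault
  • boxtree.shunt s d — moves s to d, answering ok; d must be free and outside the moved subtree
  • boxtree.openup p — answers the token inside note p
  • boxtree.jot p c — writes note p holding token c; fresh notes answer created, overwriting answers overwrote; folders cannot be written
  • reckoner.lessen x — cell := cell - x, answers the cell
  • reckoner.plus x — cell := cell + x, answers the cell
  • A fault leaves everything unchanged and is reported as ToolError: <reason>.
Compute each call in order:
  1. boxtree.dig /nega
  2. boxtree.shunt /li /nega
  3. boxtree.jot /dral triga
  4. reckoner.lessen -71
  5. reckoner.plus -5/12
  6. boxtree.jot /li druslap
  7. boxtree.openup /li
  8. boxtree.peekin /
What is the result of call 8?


! 1. dig(p→/nega) == ok
! 2. shunt(s→/li, d→/nega) == ToolError: exists
! 3. jot(p→/dral, c→triga) == created
! 4. lessen(x→-71) == 71
! 5. plus(x→-5/12) == 847/12
! 6. jot(p→/li, c→druslap) == overwrote
! 7. openup(p→/li) == druslap
! 8. peekin(p→/) == [dral, li, nega/, ranepral, slesla]

Answer: [dral, li, nega/, ranepral, slesla]


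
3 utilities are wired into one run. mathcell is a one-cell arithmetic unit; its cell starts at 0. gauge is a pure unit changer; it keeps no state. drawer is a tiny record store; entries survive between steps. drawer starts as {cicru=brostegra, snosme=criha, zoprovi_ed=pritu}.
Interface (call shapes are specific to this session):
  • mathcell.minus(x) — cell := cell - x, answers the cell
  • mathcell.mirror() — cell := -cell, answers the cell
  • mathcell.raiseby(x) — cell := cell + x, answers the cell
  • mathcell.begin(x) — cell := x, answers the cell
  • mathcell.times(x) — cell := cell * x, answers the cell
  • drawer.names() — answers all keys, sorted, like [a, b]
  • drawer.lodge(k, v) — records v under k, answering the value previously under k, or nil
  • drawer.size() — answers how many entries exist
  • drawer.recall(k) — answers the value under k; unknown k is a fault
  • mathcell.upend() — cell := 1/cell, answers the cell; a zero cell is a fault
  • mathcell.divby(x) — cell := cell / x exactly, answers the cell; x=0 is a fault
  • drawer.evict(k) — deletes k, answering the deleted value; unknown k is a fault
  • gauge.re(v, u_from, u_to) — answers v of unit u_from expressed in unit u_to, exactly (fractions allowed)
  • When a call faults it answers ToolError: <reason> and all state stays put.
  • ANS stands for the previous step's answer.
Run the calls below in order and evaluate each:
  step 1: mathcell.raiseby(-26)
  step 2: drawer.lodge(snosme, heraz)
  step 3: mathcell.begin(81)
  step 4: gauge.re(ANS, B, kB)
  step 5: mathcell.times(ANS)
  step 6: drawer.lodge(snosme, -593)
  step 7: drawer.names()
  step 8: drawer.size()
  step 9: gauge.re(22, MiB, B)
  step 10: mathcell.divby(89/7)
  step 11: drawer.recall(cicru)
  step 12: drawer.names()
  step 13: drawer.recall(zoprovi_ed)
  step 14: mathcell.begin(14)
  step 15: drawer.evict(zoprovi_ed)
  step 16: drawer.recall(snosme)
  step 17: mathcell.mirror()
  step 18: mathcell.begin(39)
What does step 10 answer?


~$ mathcell.raiseby x: -26
:: -26
~$ drawer.lodge k: snosme v: heraz
:: criha
~$ mathcell.begin x: 81
:: 81
~$ gauge.re v: ANS u_from: B u_to: kB
:: 81/1000
~$ mathcell.times x: ANS
:: 6561/1000
~$ drawer.lodge k: snosme v: -593
:: heraz
~$ drawer.names
:: [cicru, snosme, zoprovi_ed]
~$ drawer.size
:: 3
~$ gauge.re v: 22 u_from: MiB u_to: B
:: 23068672
~$ mathcell.divby x: 89/7
:: 45927/89000
~$ drawer.recall k: cicru
:: brostegra
~$ drawer.names
:: [cicru, snosme, zoprovi_ed]
~$ drawer.recall k: zoprovi_ed
:: pritu
~$ mathcell.begin x: 14
:: 14
~$ drawer.evict k: zoprovi_ed
:: pritu
~$ drawer.recall k: snosme
:: -593
~$ mathcell.mirror
:: -14
~$ mathcell.begin x: 39
:: 39

Answer: 45927/89000


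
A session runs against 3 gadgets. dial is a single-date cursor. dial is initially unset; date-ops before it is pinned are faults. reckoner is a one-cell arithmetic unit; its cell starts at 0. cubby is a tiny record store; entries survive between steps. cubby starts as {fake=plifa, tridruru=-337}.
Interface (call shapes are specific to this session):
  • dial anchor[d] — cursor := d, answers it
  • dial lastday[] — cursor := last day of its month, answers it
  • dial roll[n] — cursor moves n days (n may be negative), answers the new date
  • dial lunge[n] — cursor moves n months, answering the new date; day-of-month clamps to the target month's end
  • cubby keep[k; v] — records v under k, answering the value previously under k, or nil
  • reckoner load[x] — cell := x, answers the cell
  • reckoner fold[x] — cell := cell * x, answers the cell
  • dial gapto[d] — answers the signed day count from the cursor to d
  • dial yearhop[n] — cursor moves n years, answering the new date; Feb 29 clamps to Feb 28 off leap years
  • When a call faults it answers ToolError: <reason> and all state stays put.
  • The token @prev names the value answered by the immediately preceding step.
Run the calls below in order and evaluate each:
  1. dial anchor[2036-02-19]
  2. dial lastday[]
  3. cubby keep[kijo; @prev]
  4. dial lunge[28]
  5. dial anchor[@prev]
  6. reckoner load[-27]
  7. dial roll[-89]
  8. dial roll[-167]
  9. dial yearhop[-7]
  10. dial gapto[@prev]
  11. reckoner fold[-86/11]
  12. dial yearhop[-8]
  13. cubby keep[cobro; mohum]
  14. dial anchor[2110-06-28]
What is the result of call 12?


Answer: 2022-10-16

Derivation:
Act: dial anchor[d='2036-02-19']
Obs: 2036-02-19
Act: dial lastday[]
Obs: 2036-02-29
Act: cubby keep[k='kijo'; v='@prev']
Obs: nil
Act: dial lunge[n='28']
Obs: 2038-06-29
Act: dial anchor[d='@prev']
Obs: 2038-06-29
Act: reckoner load[x='-27']
Obs: -27
Act: dial roll[n='-89']
Obs: 2038-04-01
Act: dial roll[n='-167']
Obs: 2037-10-16
Act: dial yearhop[n='-7']
Obs: 2030-10-16
Act: dial gapto[d='@prev']
Obs: 0
Act: reckoner fold[x='-86/11']
Obs: 2322/11
Act: dial yearhop[n='-8']
Obs: 2022-10-16
Act: cubby keep[k='cobro'; v='mohum']
Obs: nil
Act: dial anchor[d='2110-06-28']
Obs: 2110-06-28


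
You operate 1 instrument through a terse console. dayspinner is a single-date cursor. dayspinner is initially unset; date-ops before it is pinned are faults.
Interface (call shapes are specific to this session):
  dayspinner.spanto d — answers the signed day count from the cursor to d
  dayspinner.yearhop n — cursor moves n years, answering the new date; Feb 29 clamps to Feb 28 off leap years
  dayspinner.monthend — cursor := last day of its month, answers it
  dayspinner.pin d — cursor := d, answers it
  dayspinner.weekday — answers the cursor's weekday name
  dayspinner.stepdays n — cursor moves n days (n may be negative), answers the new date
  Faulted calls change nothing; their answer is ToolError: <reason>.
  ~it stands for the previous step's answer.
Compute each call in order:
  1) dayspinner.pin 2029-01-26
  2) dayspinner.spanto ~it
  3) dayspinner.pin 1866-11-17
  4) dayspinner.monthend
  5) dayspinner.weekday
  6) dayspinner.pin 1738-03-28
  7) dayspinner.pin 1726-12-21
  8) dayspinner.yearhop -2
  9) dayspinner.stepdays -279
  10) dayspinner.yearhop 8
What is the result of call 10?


;; dayspinner.pin(d=2029-01-26) => 2029-01-26
;; dayspinner.spanto(d=~it) => 0
;; dayspinner.pin(d=1866-11-17) => 1866-11-17
;; dayspinner.monthend() => 1866-11-30
;; dayspinner.weekday() => Friday
;; dayspinner.pin(d=1738-03-28) => 1738-03-28
;; dayspinner.pin(d=1726-12-21) => 1726-12-21
;; dayspinner.yearhop(n=-2) => 1724-12-21
;; dayspinner.stepdays(n=-279) => 1724-03-17
;; dayspinner.yearhop(n=8) => 1732-03-17

Answer: 1732-03-17


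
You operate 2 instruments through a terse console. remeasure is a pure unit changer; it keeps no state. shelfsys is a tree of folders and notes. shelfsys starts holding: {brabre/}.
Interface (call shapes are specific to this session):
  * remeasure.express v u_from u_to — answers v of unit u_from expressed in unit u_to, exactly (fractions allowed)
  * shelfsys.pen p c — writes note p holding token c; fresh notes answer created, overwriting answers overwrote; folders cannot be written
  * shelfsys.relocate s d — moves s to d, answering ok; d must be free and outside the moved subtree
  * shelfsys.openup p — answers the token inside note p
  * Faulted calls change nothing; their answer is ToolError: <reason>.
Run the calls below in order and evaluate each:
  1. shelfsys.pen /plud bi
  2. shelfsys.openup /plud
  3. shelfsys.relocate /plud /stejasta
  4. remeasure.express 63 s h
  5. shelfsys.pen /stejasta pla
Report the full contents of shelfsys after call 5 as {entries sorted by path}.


-- 1. shelfsys.pen(p→/plud, c→bi) : created
-- 2. shelfsys.openup(p→/plud) : bi
-- 3. shelfsys.relocate(s→/plud, d→/stejasta) : ok
-- 4. remeasure.express(v→63, u_from→s, u_to→h) : 7/400
-- 5. shelfsys.pen(p→/stejasta, c→pla) : overwrote

Answer: {brabre/, stejasta=pla}


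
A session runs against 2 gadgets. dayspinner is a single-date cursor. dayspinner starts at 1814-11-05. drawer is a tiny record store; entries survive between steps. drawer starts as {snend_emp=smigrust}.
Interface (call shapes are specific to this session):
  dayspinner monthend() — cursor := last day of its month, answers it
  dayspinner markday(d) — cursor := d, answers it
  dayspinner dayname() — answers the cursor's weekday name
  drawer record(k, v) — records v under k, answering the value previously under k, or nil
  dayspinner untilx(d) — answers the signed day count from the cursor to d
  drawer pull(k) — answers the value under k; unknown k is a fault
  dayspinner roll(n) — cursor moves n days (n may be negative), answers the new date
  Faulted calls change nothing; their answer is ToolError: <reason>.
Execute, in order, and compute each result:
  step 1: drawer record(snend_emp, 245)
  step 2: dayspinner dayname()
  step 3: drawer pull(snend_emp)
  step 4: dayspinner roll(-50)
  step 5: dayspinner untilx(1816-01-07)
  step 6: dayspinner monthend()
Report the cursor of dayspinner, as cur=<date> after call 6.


Answer: cur=1814-09-30

Derivation:
% drawer record k: snend_emp v: 245
[out] smigrust
% dayspinner dayname
[out] Saturday
% drawer pull k: snend_emp
[out] 245
% dayspinner roll n: -50
[out] 1814-09-16
% dayspinner untilx d: 1816-01-07
[out] 478
% dayspinner monthend
[out] 1814-09-30


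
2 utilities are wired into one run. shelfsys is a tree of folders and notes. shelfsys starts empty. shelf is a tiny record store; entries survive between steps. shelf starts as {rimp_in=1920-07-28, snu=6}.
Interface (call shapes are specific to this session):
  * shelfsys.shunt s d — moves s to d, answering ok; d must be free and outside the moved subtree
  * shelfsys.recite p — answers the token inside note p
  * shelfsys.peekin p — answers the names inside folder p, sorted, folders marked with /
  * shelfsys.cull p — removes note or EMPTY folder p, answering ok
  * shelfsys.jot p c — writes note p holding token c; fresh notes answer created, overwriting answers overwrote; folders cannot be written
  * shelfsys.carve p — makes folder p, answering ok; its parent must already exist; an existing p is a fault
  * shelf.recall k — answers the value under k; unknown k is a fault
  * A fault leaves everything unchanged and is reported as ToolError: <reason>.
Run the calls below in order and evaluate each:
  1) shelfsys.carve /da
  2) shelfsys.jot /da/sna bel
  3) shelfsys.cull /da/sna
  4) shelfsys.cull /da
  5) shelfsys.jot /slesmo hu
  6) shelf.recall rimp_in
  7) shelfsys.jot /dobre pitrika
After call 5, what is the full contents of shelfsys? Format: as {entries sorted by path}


Answer: {slesmo=hu}

Derivation:
I invoke carve passing p='/da': ok.
I try jot passing p='/da/sna', c='bel', which returns created.
Then cull passing p='/da/sna', which returns ok.
I run cull passing p='/da', giving ok.
I use jot passing p='/slesmo', c='hu', and get created.
I use recall passing k='rimp_in', yielding 1920-07-28.
I invoke jot passing p='/dobre', c='pitrika', — result: created.


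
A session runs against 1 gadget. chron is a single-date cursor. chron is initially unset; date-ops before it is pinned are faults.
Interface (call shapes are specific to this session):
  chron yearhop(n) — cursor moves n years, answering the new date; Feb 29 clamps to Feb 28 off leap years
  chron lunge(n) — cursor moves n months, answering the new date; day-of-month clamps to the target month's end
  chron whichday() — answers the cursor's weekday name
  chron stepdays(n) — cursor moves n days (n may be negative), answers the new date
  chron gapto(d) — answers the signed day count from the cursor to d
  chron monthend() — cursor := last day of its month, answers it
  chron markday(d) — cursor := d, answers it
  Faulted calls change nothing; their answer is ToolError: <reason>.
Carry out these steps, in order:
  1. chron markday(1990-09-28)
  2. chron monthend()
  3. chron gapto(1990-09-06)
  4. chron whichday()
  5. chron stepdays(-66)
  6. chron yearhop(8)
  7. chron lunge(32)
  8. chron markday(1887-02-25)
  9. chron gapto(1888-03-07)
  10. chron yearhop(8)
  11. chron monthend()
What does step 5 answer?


Answer: 1990-07-26

Derivation:
Step: chron markday[d→1990-09-28]
Result: 1990-09-28
Step: chron monthend[]
Result: 1990-09-30
Step: chron gapto[d→1990-09-06]
Result: -24
Step: chron whichday[]
Result: Sunday
Step: chron stepdays[n→-66]
Result: 1990-07-26
Step: chron yearhop[n→8]
Result: 1998-07-26
Step: chron lunge[n→32]
Result: 2001-03-26
Step: chron markday[d→1887-02-25]
Result: 1887-02-25
Step: chron gapto[d→1888-03-07]
Result: 376
Step: chron yearhop[n→8]
Result: 1895-02-25
Step: chron monthend[]
Result: 1895-02-28


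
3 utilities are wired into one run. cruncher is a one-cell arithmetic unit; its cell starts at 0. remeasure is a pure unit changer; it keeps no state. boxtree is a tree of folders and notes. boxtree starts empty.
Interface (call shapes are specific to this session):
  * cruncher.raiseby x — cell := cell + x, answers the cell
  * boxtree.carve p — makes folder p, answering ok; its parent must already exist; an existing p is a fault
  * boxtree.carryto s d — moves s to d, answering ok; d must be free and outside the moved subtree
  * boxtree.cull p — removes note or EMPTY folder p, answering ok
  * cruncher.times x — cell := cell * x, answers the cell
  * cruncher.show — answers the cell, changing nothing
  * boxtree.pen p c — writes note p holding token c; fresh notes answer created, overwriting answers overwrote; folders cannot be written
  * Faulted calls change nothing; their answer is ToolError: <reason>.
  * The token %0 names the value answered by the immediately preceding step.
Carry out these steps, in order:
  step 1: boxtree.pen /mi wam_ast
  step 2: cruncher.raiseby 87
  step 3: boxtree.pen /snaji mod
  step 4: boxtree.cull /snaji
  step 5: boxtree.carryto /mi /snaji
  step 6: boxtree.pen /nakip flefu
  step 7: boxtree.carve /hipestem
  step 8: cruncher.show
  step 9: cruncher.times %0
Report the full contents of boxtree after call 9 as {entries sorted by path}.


Answer: {hipestem/, nakip=flefu, snaji=wam_ast}

Derivation:
! 1. pen(/mi, wam_ast) : created
! 2. raiseby(87) : 87
! 3. pen(/snaji, mod) : created
! 4. cull(/snaji) : ok
! 5. carryto(/mi, /snaji) : ok
! 6. pen(/nakip, flefu) : created
! 7. carve(/hipestem) : ok
! 8. show() : 87
! 9. times(%0) : 7569


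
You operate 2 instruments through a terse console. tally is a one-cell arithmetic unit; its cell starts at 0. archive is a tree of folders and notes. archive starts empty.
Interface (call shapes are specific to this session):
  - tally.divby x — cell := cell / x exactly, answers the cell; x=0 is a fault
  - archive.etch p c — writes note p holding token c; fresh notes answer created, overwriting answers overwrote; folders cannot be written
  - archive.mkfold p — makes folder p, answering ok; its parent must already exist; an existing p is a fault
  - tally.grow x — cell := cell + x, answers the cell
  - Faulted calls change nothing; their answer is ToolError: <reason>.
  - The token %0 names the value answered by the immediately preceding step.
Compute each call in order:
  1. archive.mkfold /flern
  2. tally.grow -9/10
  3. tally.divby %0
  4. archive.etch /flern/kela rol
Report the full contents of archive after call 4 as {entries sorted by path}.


Answer: {flern/, flern/kela=rol}

Derivation:
Now I run archive.mkfold passing p='/flern', which returns ok.
I run tally.grow passing x='-9/10': -9/10.
I use tally.divby passing x='%0', and get 1.
I call archive.etch passing p='/flern/kela', c='rol', — result: created.


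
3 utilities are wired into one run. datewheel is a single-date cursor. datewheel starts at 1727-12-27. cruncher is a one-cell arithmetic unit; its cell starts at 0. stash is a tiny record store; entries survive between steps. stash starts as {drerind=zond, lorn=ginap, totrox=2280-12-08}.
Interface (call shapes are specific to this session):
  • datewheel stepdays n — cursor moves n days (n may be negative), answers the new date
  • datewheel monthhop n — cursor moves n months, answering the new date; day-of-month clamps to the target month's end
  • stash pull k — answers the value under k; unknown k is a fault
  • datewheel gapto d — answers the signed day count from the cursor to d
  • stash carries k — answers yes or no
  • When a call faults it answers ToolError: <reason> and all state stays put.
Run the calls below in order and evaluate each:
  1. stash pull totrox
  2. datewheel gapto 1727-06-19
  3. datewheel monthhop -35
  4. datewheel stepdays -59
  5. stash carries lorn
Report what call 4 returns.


·→ stash pull(k='totrox')
·← 2280-12-08
·→ datewheel gapto(d='1727-06-19')
·← -191
·→ datewheel monthhop(n='-35')
·← 1725-01-27
·→ datewheel stepdays(n='-59')
·← 1724-11-29
·→ stash carries(k='lorn')
·← yes

Answer: 1724-11-29


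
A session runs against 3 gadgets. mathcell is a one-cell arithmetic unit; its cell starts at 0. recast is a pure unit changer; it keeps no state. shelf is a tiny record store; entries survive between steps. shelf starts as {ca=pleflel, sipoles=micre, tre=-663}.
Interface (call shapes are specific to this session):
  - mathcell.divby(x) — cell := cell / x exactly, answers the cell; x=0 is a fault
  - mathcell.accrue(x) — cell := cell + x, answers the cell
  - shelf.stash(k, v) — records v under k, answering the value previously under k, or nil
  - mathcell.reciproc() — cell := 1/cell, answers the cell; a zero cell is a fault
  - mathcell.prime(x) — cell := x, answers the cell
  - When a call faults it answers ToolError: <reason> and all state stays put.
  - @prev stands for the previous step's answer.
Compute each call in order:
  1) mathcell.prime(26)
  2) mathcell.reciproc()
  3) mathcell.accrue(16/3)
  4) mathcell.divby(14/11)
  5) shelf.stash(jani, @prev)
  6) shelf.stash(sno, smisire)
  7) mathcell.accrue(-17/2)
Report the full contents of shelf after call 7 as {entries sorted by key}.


Answer: {ca=pleflel, jani=4609/1092, sipoles=micre, sno=smisire, tre=-663}

Derivation:
[in] prime x: 26
  26
[in] reciproc
  1/26
[in] accrue x: 16/3
  419/78
[in] divby x: 14/11
  4609/1092
[in] stash k: jani v: @prev
  nil
[in] stash k: sno v: smisire
  nil
[in] accrue x: -17/2
  -4673/1092


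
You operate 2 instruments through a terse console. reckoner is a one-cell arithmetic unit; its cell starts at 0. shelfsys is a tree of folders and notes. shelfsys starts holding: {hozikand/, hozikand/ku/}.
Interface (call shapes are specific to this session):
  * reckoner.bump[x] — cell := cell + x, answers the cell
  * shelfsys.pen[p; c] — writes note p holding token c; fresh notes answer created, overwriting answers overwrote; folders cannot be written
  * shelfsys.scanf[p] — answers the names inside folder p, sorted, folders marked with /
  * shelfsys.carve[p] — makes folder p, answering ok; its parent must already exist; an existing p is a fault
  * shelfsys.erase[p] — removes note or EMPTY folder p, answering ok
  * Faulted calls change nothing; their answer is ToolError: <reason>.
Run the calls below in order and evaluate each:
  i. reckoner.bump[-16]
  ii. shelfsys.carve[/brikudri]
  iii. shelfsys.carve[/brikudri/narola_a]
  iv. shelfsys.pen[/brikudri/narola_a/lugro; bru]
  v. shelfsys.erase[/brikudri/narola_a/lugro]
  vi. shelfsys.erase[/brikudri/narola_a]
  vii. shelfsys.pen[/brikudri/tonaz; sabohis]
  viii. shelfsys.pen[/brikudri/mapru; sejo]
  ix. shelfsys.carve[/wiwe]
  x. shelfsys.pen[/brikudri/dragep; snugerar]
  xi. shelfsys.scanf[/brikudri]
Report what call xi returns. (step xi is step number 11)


Answer: [dragep, mapru, tonaz]

Derivation:
Do: bump[x→-16]
See: -16
Do: carve[p→/brikudri]
See: ok
Do: carve[p→/brikudri/narola_a]
See: ok
Do: pen[p→/brikudri/narola_a/lugro; c→bru]
See: created
Do: erase[p→/brikudri/narola_a/lugro]
See: ok
Do: erase[p→/brikudri/narola_a]
See: ok
Do: pen[p→/brikudri/tonaz; c→sabohis]
See: created
Do: pen[p→/brikudri/mapru; c→sejo]
See: created
Do: carve[p→/wiwe]
See: ok
Do: pen[p→/brikudri/dragep; c→snugerar]
See: created
Do: scanf[p→/brikudri]
See: [dragep, mapru, tonaz]


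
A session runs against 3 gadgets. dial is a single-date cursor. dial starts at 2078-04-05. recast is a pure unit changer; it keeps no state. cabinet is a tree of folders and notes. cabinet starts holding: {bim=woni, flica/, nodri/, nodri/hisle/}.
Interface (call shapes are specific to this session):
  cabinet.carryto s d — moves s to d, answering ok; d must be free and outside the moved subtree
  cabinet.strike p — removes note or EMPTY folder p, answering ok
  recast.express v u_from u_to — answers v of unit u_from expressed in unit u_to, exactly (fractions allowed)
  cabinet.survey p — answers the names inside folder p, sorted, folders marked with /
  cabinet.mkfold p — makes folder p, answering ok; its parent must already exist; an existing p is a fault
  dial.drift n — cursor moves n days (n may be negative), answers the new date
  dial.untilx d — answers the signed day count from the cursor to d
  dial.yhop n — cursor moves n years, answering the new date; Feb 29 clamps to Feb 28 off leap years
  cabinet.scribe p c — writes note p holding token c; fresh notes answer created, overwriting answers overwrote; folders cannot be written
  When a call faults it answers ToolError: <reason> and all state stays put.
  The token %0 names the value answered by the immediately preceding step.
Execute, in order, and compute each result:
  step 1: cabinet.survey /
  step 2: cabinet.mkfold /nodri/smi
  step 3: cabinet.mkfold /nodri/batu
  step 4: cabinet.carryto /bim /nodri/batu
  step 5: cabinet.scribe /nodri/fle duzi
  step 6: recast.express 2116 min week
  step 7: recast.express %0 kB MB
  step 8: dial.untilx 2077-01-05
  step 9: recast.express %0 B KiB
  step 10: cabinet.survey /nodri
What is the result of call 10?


-> cabinet.survey(p='/')
<- [bim, flica/, nodri/]
-> cabinet.mkfold(p='/nodri/smi')
<- ok
-> cabinet.mkfold(p='/nodri/batu')
<- ok
-> cabinet.carryto(s='/bim', d='/nodri/batu')
<- ToolError: exists
-> cabinet.scribe(p='/nodri/fle', c='duzi')
<- created
-> recast.express(v='2116', u_from='min', u_to='week')
<- 529/2520
-> recast.express(v='%0', u_from='kB', u_to='MB')
<- 529/2520000
-> dial.untilx(d='2077-01-05')
<- -455
-> recast.express(v='%0', u_from='B', u_to='KiB')
<- -455/1024
-> cabinet.survey(p='/nodri')
<- [batu/, fle, hisle/, smi/]

Answer: [batu/, fle, hisle/, smi/]


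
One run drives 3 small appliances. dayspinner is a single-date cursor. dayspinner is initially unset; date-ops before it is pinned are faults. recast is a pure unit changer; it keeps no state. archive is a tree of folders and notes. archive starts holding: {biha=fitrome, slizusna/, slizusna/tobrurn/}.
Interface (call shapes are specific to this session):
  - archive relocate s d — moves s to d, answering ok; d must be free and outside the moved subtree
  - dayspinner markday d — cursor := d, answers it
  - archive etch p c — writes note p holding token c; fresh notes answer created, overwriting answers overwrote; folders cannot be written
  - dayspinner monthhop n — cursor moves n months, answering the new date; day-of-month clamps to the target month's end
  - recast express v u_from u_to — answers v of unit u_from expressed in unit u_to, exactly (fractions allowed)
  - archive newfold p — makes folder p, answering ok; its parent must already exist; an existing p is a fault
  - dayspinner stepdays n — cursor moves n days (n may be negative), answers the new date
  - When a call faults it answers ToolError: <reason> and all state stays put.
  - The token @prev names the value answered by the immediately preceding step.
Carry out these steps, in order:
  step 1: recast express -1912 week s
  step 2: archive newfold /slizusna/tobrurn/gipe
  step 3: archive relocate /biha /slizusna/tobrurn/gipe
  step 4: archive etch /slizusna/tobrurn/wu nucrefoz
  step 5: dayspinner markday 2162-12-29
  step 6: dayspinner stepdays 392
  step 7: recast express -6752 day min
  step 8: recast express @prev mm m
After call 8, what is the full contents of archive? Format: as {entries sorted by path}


·→ recast express(v: -1912, u_from: week, u_to: s)
·← -1156377600
·→ archive newfold(p: /slizusna/tobrurn/gipe)
·← ok
·→ archive relocate(s: /biha, d: /slizusna/tobrurn/gipe)
·← ToolError: exists
·→ archive etch(p: /slizusna/tobrurn/wu, c: nucrefoz)
·← created
·→ dayspinner markday(d: 2162-12-29)
·← 2162-12-29
·→ dayspinner stepdays(n: 392)
·← 2164-01-25
·→ recast express(v: -6752, u_from: day, u_to: min)
·← -9722880
·→ recast express(v: @prev, u_from: mm, u_to: m)
·← -243072/25

Answer: {biha=fitrome, slizusna/, slizusna/tobrurn/, slizusna/tobrurn/gipe/, slizusna/tobrurn/wu=nucrefoz}


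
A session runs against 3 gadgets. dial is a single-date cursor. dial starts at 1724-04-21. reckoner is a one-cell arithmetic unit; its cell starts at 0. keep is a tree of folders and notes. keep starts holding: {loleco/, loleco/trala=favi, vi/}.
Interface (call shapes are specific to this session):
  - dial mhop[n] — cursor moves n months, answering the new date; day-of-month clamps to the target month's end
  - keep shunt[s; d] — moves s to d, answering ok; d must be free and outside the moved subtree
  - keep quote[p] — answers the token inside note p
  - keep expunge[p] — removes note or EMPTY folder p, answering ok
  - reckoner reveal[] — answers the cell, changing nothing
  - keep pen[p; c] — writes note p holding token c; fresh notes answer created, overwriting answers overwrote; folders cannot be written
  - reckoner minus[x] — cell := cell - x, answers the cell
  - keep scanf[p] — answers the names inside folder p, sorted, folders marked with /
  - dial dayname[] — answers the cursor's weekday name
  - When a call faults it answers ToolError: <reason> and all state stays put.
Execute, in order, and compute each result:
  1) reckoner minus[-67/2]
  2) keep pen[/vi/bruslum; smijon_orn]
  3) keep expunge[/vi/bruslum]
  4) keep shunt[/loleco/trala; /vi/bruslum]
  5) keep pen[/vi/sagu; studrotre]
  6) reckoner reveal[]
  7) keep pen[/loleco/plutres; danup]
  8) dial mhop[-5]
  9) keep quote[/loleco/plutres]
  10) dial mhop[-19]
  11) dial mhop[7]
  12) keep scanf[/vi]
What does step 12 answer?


Answer: [bruslum, sagu]

Derivation:
$ reckoner minus x=-67/2
= 67/2
$ keep pen p=/vi/bruslum c=smijon_orn
= created
$ keep expunge p=/vi/bruslum
= ok
$ keep shunt s=/loleco/trala d=/vi/bruslum
= ok
$ keep pen p=/vi/sagu c=studrotre
= created
$ reckoner reveal
= 67/2
$ keep pen p=/loleco/plutres c=danup
= created
$ dial mhop n=-5
= 1723-11-21
$ keep quote p=/loleco/plutres
= danup
$ dial mhop n=-19
= 1722-04-21
$ dial mhop n=7
= 1722-11-21
$ keep scanf p=/vi
= [bruslum, sagu]


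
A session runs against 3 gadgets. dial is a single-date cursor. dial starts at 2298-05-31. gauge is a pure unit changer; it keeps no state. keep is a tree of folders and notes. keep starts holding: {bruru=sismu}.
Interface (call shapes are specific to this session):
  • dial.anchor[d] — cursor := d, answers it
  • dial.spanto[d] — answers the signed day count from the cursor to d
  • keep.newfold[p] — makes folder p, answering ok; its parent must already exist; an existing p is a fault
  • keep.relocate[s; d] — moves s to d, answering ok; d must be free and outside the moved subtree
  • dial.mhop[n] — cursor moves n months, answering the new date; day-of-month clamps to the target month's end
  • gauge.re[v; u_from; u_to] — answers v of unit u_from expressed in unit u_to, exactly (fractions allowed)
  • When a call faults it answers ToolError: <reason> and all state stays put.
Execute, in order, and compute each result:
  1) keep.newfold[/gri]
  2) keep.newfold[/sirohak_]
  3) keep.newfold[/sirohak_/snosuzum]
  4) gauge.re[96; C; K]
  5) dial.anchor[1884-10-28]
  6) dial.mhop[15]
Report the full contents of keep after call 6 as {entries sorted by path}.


Answer: {bruru=sismu, gri/, sirohak_/, sirohak_/snosuzum/}

Derivation:
! 1. newfold(p='/gri') -> ok
! 2. newfold(p='/sirohak_') -> ok
! 3. newfold(p='/sirohak_/snosuzum') -> ok
! 4. re(v='96', u_from='C', u_to='K') -> 7383/20
! 5. anchor(d='1884-10-28') -> 1884-10-28
! 6. mhop(n='15') -> 1886-01-28


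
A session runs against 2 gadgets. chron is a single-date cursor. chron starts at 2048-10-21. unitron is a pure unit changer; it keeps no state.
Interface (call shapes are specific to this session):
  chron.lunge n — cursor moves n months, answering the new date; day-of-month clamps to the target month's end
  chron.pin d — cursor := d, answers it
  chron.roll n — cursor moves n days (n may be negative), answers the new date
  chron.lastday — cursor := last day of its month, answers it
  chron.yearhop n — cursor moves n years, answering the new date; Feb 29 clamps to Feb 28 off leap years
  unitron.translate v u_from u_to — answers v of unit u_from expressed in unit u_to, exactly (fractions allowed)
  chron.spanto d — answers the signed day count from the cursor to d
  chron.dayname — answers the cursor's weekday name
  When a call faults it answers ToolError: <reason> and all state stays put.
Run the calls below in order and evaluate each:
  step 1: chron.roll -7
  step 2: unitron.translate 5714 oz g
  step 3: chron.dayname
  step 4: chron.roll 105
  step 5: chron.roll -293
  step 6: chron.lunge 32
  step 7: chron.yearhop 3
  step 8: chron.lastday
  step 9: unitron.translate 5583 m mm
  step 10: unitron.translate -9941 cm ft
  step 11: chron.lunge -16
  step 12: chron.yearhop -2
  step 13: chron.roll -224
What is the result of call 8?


Answer: 2053-12-31

Derivation:
~$ chron.roll -7
:: 2048-10-14
~$ unitron.translate 5714 oz g
:: 129591340109/800000
~$ chron.dayname
:: Wednesday
~$ chron.roll 105
:: 2049-01-27
~$ chron.roll -293
:: 2048-04-09
~$ chron.lunge 32
:: 2050-12-09
~$ chron.yearhop 3
:: 2053-12-09
~$ chron.lastday
:: 2053-12-31
~$ unitron.translate 5583 m mm
:: 5583000
~$ unitron.translate -9941 cm ft
:: -248525/762
~$ chron.lunge -16
:: 2052-08-31
~$ chron.yearhop -2
:: 2050-08-31
~$ chron.roll -224
:: 2050-01-19
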